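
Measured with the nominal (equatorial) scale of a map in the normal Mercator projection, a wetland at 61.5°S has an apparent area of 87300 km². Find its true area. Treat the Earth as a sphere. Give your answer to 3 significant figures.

The Mercator projection is conformal; its linear scale factor is the same in every direction and equals sec φ = 1/cos φ.
Areal scale = k² = sec²φ = 1/cos²(61.5°) = 1/0.4772² = 4.392.
True area = apparent / (areal scale) = 87300 / 4.392 ≈ 19900 km².

19900 km²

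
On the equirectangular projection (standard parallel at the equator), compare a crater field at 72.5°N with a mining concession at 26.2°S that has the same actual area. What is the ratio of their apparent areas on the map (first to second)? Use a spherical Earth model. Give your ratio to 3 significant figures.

Plate carrée maps x = Rλ, y = Rφ. The meridian scale is h = 1 and the parallel scale is k = 1/cos φ = sec φ.
Areal scale at 72.5°: h·k = 1.000 × 3.326 = 3.326.
Areal scale at 26.2°: h·k = 1.000 × 1.115 = 1.115.
Ratio = 3.326/1.115 ≈ 2.98.

2.98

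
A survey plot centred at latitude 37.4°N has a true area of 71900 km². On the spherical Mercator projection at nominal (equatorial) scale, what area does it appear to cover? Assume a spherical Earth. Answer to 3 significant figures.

The Mercator projection is conformal; its linear scale factor is the same in every direction and equals sec φ = 1/cos φ.
Areal scale = k² = sec²φ = 1/cos²(37.4°) = 1/0.7944² = 1.585.
Apparent area = 71900 × 1.585 ≈ 114000 km².

114000 km²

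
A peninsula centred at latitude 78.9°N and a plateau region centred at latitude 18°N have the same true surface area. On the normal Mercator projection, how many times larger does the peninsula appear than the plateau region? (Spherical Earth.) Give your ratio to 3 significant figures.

On Mercator, area is exaggerated by sec²φ = 1/cos²φ.
At 78.9°: sec²(78.9°) = 1/0.1925² = 26.98.
At 18°: sec²(18°) = 1/0.9511² = 1.106.
Ratio = 26.98/1.106 = cos²(18°)/cos²(78.9°) ≈ 24.4.

24.4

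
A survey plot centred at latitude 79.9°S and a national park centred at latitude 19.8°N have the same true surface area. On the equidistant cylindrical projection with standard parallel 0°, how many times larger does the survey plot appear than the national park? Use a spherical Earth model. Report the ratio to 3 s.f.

Plate carrée maps x = Rλ, y = Rφ. The meridian scale is h = 1 and the parallel scale is k = 1/cos φ = sec φ.
Areal scale at 79.9°: h·k = 1.000 × 5.702 = 5.702.
Areal scale at 19.8°: h·k = 1.000 × 1.063 = 1.063.
Ratio = 5.702/1.063 ≈ 5.37.

5.37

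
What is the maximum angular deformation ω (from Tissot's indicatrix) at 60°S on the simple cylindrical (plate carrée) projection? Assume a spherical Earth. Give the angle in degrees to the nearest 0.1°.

38.9°

In the plate carrée (x = Rλ, y = Rφ), meridians are true-scale (h = 1) and parallels are stretched by k = sec φ.
At 60°: h = 1.000, k = 2.000; principal scales a = 2.000, b = 1.000.
sin(ω/2) = (a − b)/(a + b) = 1.0000/3.000 = 0.3333, so ω = 2 arcsin(0.3333) ≈ 38.9°.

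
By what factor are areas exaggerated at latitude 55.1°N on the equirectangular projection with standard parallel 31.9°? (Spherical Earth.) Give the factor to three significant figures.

The equidistant cylindrical projection with φ₀ = 31.9° has h = 1 (meridians true) and k = cos φ₀ / cos φ along parallels.
Areal scale = h·k = 1 × cos φ₀ / cos φ; at 55.1°, h = 1.000, k = 1.484, so h·k = 1.484.

1.48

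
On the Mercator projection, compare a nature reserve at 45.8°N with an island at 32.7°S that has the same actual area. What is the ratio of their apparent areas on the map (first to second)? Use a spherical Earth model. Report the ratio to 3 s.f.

On Mercator, area is exaggerated by sec²φ = 1/cos²φ.
At 45.8°: sec²(45.8°) = 1/0.6972² = 2.057.
At 32.7°: sec²(32.7°) = 1/0.8415² = 1.412.
Ratio = 2.057/1.412 = cos²(32.7°)/cos²(45.8°) ≈ 1.46.

1.46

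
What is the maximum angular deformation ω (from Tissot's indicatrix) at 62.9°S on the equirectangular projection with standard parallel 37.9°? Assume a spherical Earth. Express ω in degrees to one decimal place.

31.1°

With standard parallel φ₀ = 37.9°, the equirectangular projection gives x = Rλ cos φ₀, y = Rφ, so h = 1 and k = cos 37.9° / cos φ.
At 62.9°: h = 1.000, k = 1.732; principal scales a = 1.732, b = 1.000.
sin(ω/2) = (a − b)/(a + b) = 0.7322/2.732 = 0.2680, so ω = 2 arcsin(0.2680) ≈ 31.1°.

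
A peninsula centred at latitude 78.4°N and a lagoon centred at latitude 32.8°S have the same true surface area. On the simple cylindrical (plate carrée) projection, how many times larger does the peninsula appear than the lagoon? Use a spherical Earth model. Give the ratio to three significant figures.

Plate carrée maps x = Rλ, y = Rφ. The meridian scale is h = 1 and the parallel scale is k = 1/cos φ = sec φ.
Areal scale at 78.4°: h·k = 1.000 × 4.973 = 4.973.
Areal scale at 32.8°: h·k = 1.000 × 1.190 = 1.190.
Ratio = 4.973/1.190 ≈ 4.18.

4.18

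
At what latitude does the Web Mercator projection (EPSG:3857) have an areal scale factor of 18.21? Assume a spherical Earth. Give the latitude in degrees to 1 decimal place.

76.4°

Mercator areal scale is sec²φ.
sec²φ = 18.21  ⇒  cos²φ = 0.05491  ⇒  cos φ = 0.2343.
φ = arccos(0.2343) ≈ 76.4°.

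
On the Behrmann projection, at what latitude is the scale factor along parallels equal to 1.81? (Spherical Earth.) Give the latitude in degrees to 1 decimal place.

The Behrmann projection is cylindrical equal-area with φ₀ = 30°. For cylindrical equal-area with standard parallel φ₀, h = cos φ / cos φ₀ and k = cos φ₀ / cos φ, so h·k = 1.
k = cos φ₀ / cos φ = 1.81  ⇒  cos φ = cos 30° / 1.81 = 0.4785.
φ = arccos(0.4785) ≈ 61.4°.

61.4°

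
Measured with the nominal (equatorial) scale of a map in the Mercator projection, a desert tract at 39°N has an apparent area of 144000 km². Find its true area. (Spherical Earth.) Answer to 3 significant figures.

87000 km²

Mercator is conformal, so the point scale is isotropic: h = k = sec φ = 1/cos φ.
Areal scale = k² = sec²φ = 1/cos²(39°) = 1/0.7771² = 1.656.
True area = apparent / (areal scale) = 144000 / 1.656 ≈ 87000 km².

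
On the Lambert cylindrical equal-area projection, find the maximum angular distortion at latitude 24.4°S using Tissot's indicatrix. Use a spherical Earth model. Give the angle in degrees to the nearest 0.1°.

The Lambert cylindrical equal-area projection is the cylindrical equal-area projection with its standard parallel at the equator (φ₀ = 0). A cylindrical equal-area projection with standard parallel φ₀ has meridian scale h = cos φ / cos φ₀ and parallel scale k = cos φ₀ / cos φ (so areas are preserved, h·k = 1).
At 24.4°: h = 0.9107, k = 1.098; principal scales a = 1.098, b = 0.9107.
sin(ω/2) = (a − b)/(a + b) = 0.1874/2.009 = 0.09329, so ω = 2 arcsin(0.09329) ≈ 10.7°.

10.7°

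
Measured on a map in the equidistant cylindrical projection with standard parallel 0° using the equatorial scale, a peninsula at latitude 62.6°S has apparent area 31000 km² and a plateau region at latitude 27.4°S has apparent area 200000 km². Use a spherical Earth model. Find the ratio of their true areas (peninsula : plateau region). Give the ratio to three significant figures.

0.0803

On the plate carrée, areal scale = h·k = 1 × sec φ, so true area = apparent × cos φ.
True area of peninsula: 31000 × cos(62.6°) = 31000 × 0.4602 = 14270 km².
True area of plateau region: 200000 × cos(27.4°) = 200000 × 0.8878 = 177600 km².
Ratio = 14270 / 177600 ≈ 0.0803.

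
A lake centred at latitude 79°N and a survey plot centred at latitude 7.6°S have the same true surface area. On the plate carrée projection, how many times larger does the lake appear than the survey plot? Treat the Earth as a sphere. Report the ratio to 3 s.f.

5.19

For the equirectangular projection with φ₀ = 0 (plate carrée), h = 1 along meridians and k = sec φ along parallels.
Areal scale at 79°: h·k = 1.000 × 5.241 = 5.241.
Areal scale at 7.6°: h·k = 1.000 × 1.009 = 1.009.
Ratio = 5.241/1.009 ≈ 5.19.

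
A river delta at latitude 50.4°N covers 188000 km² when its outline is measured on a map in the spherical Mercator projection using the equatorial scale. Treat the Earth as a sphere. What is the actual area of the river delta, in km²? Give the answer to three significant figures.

The Mercator projection is conformal; its linear scale factor is the same in every direction and equals sec φ = 1/cos φ.
Areal scale = k² = sec²φ = 1/cos²(50.4°) = 1/0.6374² = 2.461.
True area = apparent / (areal scale) = 188000 / 2.461 ≈ 76400 km².

76400 km²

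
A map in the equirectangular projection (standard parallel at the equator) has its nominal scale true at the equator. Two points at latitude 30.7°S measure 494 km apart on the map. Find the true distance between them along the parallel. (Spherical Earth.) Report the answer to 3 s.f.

425 km

For the equirectangular projection with φ₀ = 0 (plate carrée), h = 1 along meridians and k = sec φ along parallels.
Along the parallel at 30.7°, map distances are exaggerated by k = sec 30.7° = 1.163.
True distance = 494 / 1.163 = 494 × cos 30.7° ≈ 425 km.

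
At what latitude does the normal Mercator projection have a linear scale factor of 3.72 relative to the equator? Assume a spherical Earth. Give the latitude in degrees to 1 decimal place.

Mercator scale is k = sec φ = 1/cos φ.
1/cos φ = 3.72  ⇒  cos φ = 0.2688  ⇒  φ = arccos(0.2688) ≈ 74.4°.

74.4°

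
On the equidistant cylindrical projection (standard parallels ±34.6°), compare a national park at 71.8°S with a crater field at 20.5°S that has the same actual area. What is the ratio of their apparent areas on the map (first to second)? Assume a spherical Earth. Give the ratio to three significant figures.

With standard parallel φ₀ = 34.6°, the equirectangular projection gives x = Rλ cos φ₀, y = Rφ, so h = 1 and k = cos 34.6° / cos φ.
Areal scale at 71.8°: h·k = 1.000 × 2.635 = 2.635.
Areal scale at 20.5°: h·k = 1.000 × 0.8788 = 0.8788.
Ratio = 2.635/0.8788 ≈ 3.00.

3.00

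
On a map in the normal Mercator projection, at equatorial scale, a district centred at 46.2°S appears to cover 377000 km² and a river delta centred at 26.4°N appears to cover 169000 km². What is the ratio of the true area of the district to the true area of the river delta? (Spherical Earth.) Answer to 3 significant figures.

1.33

Mercator's areal exaggeration is sec²φ; hence true area = (apparent area) · cos²φ.
True area of district: 377000 × cos²(46.2°) = 377000 × 0.4791 = 180600 km².
True area of river delta: 169000 × cos²(26.4°) = 169000 × 0.8023 = 135600 km².
Ratio = 180600 / 135600 ≈ 1.33.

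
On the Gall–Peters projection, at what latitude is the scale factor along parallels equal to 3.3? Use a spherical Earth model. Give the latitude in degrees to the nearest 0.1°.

The Gall–Peters projection is cylindrical equal-area with φ₀ = 45°. Cylindrical equal-area (φ₀ = 45°): h = cos φ / cos 45° along meridians, k = cos 45° / cos φ along parallels; h·k = 1.
k = cos φ₀ / cos φ = 3.3  ⇒  cos φ = cos 45° / 3.3 = 0.2143.
φ = arccos(0.2143) ≈ 77.6°.

77.6°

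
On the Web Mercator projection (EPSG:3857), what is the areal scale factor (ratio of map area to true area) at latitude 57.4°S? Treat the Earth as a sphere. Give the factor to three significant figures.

3.45

Mercator is conformal, so the point scale is isotropic: h = k = sec φ = 1/cos φ.
Areal scale = k² = sec²φ = 1/cos²(57.4°) = 1/0.5388² = 3.445.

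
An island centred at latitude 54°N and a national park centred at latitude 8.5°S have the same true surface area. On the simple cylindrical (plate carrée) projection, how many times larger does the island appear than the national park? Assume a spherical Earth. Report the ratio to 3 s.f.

1.68

In the plate carrée (x = Rλ, y = Rφ), meridians are true-scale (h = 1) and parallels are stretched by k = sec φ.
Areal scale at 54°: h·k = 1.000 × 1.701 = 1.701.
Areal scale at 8.5°: h·k = 1.000 × 1.011 = 1.011.
Ratio = 1.701/1.011 ≈ 1.68.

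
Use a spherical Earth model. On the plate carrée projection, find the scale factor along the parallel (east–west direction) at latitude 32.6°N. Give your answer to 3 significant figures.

1.19

Plate carrée maps x = Rλ, y = Rφ. The meridian scale is h = 1 and the parallel scale is k = 1/cos φ = sec φ.
k = 1/cos 32.6° = 1/0.8425 = 1.187.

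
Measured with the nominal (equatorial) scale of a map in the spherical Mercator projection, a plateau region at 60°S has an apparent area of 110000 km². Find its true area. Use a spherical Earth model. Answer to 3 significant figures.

Mercator is conformal, so the point scale is isotropic: h = k = sec φ = 1/cos φ.
Areal scale = k² = sec²φ = 1/cos²(60°) = 1/0.5000² = 4.000.
True area = apparent / (areal scale) = 110000 / 4.000 ≈ 27500 km².

27500 km²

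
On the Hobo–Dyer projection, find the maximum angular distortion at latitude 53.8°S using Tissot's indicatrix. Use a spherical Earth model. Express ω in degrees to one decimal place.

The Hobo–Dyer projection is cylindrical equal-area with φ₀ = 37.5°. For cylindrical equal-area with standard parallel φ₀, h = cos φ / cos φ₀ and k = cos φ₀ / cos φ, so h·k = 1.
At 53.8°: h = 0.7444, k = 1.343; principal scales a = 1.343, b = 0.7444.
sin(ω/2) = (a − b)/(a + b) = 0.5988/2.088 = 0.2868, so ω = 2 arcsin(0.2868) ≈ 33.3°.

33.3°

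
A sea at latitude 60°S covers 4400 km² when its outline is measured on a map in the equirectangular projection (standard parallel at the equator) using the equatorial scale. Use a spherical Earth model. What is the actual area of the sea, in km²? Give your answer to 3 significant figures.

For the equirectangular projection with φ₀ = 0 (plate carrée), h = 1 along meridians and k = sec φ along parallels.
Areal scale = h·k = 1 × sec φ; at 60°, h = 1.000, k = 2.000, so h·k = 2.000.
True area = apparent / (areal scale) = 4400 / 2.000 ≈ 2200 km².

2200 km²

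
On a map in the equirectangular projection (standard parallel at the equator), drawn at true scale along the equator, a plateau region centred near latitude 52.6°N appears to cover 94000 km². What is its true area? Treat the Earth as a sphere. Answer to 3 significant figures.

57100 km²

For the equirectangular projection with φ₀ = 0 (plate carrée), h = 1 along meridians and k = sec φ along parallels.
Areal scale = h·k = 1 × sec φ; at 52.6°, h = 1.000, k = 1.646, so h·k = 1.646.
True area = apparent / (areal scale) = 94000 / 1.646 ≈ 57100 km².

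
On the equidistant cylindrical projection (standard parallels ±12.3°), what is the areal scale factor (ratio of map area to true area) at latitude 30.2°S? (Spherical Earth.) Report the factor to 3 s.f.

1.13

The equidistant cylindrical projection with φ₀ = 12.3° has h = 1 (meridians true) and k = cos φ₀ / cos φ along parallels.
Areal scale = h·k = 1 × cos φ₀ / cos φ; at 30.2°, h = 1.000, k = 1.130, so h·k = 1.130.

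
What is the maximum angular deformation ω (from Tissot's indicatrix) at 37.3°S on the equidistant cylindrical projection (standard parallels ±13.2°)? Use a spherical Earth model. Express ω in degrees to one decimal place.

11.6°

In the equirectangular projection with standard parallel φ₀ = 13.2° (x = Rλ cos φ₀, y = Rφ), meridians are true-scale (h = 1) and the parallel scale is k = cos φ₀ / cos φ.
At 37.3°: h = 1.000, k = 1.224; principal scales a = 1.224, b = 1.000.
sin(ω/2) = (a − b)/(a + b) = 0.2239/2.224 = 0.1007, so ω = 2 arcsin(0.1007) ≈ 11.6°.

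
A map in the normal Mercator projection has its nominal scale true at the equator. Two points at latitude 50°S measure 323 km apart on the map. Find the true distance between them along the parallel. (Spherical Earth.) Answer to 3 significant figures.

The Mercator projection is conformal; its linear scale factor is the same in every direction and equals sec φ = 1/cos φ.
Along the parallel at 50°, map distances are exaggerated by k = sec 50° = 1.556.
True distance = 323 / 1.556 = 323 × cos 50° ≈ 208 km.

208 km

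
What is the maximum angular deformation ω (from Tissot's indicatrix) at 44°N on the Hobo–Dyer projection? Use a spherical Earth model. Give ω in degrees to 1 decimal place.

11.2°

The Hobo–Dyer projection is cylindrical equal-area with φ₀ = 37.5°. For cylindrical equal-area with standard parallel φ₀, h = cos φ / cos φ₀ and k = cos φ₀ / cos φ, so h·k = 1.
At 44°: h = 0.9067, k = 1.103; principal scales a = 1.103, b = 0.9067.
sin(ω/2) = (a − b)/(a + b) = 0.1962/2.010 = 0.09762, so ω = 2 arcsin(0.09762) ≈ 11.2°.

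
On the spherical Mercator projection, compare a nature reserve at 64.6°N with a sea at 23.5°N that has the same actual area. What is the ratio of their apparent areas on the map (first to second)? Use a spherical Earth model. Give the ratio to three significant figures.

4.57

On Mercator, area is exaggerated by sec²φ = 1/cos²φ.
At 64.6°: sec²(64.6°) = 1/0.4289² = 5.435.
At 23.5°: sec²(23.5°) = 1/0.9171² = 1.189.
Ratio = 5.435/1.189 = cos²(23.5°)/cos²(64.6°) ≈ 4.57.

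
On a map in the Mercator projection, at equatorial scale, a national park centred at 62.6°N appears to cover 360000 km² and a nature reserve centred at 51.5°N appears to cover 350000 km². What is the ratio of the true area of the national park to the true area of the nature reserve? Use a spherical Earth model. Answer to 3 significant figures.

Since Mercator area scale is 1/cos²φ, the true area equals the apparent area multiplied by cos²φ.
True area of national park: 360000 × cos²(62.6°) = 360000 × 0.2118 = 76240 km².
True area of nature reserve: 350000 × cos²(51.5°) = 350000 × 0.3875 = 135600 km².
Ratio = 76240 / 135600 ≈ 0.562.

0.562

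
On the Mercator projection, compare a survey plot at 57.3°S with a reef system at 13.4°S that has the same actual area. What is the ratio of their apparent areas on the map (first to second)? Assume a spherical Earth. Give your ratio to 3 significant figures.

Mercator is conformal with k = sec φ, so areal scale = k² = sec²φ.
At 57.3°: sec²(57.3°) = 1/0.5402² = 3.426.
At 13.4°: sec²(13.4°) = 1/0.9728² = 1.057.
Ratio = 3.426/1.057 = cos²(13.4°)/cos²(57.3°) ≈ 3.24.

3.24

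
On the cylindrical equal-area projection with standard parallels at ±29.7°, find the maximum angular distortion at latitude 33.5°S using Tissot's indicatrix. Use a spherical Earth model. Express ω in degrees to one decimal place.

4.7°

A cylindrical equal-area projection with standard parallel φ₀ has meridian scale h = cos φ / cos φ₀ and parallel scale k = cos φ₀ / cos φ (so areas are preserved, h·k = 1).
At 33.5°: h = 0.9600, k = 1.042; principal scales a = 1.042, b = 0.9600.
sin(ω/2) = (a − b)/(a + b) = 0.08167/2.002 = 0.04080, so ω = 2 arcsin(0.04080) ≈ 4.7°.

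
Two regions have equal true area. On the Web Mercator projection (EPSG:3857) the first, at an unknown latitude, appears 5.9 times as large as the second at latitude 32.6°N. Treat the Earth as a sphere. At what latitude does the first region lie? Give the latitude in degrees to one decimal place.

On Mercator, (apparent₁)/(apparent₂) = sec²φ₁ / sec²φ₂ when true areas are equal.
cos²φ₂ / cos²φ₁ = 5.9  ⇒  cos φ₁ = cos 32.6° / √5.9 = 0.8425/2.429 = 0.3468.
φ₁ = arccos(0.3468) ≈ 69.7°.

69.7°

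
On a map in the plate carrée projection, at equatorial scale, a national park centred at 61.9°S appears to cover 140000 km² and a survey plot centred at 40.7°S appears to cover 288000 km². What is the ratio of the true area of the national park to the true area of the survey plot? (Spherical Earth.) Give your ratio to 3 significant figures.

0.302

On the plate carrée, areal scale = h·k = 1 × sec φ, so true area = apparent × cos φ.
True area of national park: 140000 × cos(61.9°) = 140000 × 0.4710 = 65940 km².
True area of survey plot: 288000 × cos(40.7°) = 288000 × 0.7581 = 218300 km².
Ratio = 65940 / 218300 ≈ 0.302.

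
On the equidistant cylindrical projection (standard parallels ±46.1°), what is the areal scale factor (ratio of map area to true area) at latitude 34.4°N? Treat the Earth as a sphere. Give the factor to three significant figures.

0.840

In the equirectangular projection with standard parallel φ₀ = 46.1° (x = Rλ cos φ₀, y = Rφ), meridians are true-scale (h = 1) and the parallel scale is k = cos φ₀ / cos φ.
Areal scale = h·k = 1 × cos φ₀ / cos φ; at 34.4°, h = 1.000, k = 0.8404, so h·k = 0.8404.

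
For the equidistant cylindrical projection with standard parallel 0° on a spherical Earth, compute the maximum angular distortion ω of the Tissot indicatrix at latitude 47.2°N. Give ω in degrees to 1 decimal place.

22.0°

In the plate carrée (x = Rλ, y = Rφ), meridians are true-scale (h = 1) and parallels are stretched by k = sec φ.
At 47.2°: h = 1.000, k = 1.472; principal scales a = 1.472, b = 1.000.
sin(ω/2) = (a − b)/(a + b) = 0.4718/2.472 = 0.1909, so ω = 2 arcsin(0.1909) ≈ 22.0°.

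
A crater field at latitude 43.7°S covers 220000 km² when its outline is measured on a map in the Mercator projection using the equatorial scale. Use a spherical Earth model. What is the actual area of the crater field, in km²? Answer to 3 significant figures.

Mercator is conformal, so the point scale is isotropic: h = k = sec φ = 1/cos φ.
Areal scale = k² = sec²φ = 1/cos²(43.7°) = 1/0.7230² = 1.913.
True area = apparent / (areal scale) = 220000 / 1.913 ≈ 115000 km².

115000 km²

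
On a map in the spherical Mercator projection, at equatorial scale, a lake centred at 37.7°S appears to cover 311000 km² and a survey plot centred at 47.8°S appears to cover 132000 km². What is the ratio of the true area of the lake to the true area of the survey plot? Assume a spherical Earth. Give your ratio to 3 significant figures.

Mercator's areal exaggeration is sec²φ; hence true area = (apparent area) · cos²φ.
True area of lake: 311000 × cos²(37.7°) = 311000 × 0.6260 = 194700 km².
True area of survey plot: 132000 × cos²(47.8°) = 132000 × 0.4512 = 59560 km².
Ratio = 194700 / 59560 ≈ 3.27.

3.27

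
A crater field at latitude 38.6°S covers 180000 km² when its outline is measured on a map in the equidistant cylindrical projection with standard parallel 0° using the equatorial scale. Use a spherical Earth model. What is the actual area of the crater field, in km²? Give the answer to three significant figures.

In the plate carrée (x = Rλ, y = Rφ), meridians are true-scale (h = 1) and parallels are stretched by k = sec φ.
Areal scale = h·k = 1 × sec φ; at 38.6°, h = 1.000, k = 1.280, so h·k = 1.280.
True area = apparent / (areal scale) = 180000 / 1.280 ≈ 141000 km².

141000 km²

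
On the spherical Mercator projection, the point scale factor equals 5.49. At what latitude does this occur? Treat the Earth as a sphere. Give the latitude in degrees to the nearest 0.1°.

79.5°

Mercator scale is k = sec φ = 1/cos φ.
1/cos φ = 5.49  ⇒  cos φ = 0.1821  ⇒  φ = arccos(0.1821) ≈ 79.5°.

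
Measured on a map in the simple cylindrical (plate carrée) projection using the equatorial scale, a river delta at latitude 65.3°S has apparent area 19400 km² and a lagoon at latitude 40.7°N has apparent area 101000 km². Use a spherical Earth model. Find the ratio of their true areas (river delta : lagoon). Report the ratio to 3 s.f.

0.106

Plate carrée has h = 1 and k = sec φ, giving areal scale sec φ; true area = (apparent area) · cos φ.
True area of river delta: 19400 × cos(65.3°) = 19400 × 0.4179 = 8107 km².
True area of lagoon: 101000 × cos(40.7°) = 101000 × 0.7581 = 76570 km².
Ratio = 8107 / 76570 ≈ 0.106.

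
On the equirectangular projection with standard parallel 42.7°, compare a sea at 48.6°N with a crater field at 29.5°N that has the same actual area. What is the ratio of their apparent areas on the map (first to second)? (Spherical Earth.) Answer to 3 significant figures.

1.32

The equidistant cylindrical projection with φ₀ = 42.7° has h = 1 (meridians true) and k = cos φ₀ / cos φ along parallels.
Areal scale at 48.6°: h·k = 1.000 × 1.111 = 1.111.
Areal scale at 29.5°: h·k = 1.000 × 0.8444 = 0.8444.
Ratio = 1.111/0.8444 ≈ 1.32.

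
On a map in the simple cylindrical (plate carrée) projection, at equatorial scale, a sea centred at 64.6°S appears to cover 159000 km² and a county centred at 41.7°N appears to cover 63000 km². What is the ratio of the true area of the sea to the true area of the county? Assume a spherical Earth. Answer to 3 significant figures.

On the plate carrée, areal scale = h·k = 1 × sec φ, so true area = apparent × cos φ.
True area of sea: 159000 × cos(64.6°) = 159000 × 0.4289 = 68200 km².
True area of county: 63000 × cos(41.7°) = 63000 × 0.7466 = 47040 km².
Ratio = 68200 / 47040 ≈ 1.45.

1.45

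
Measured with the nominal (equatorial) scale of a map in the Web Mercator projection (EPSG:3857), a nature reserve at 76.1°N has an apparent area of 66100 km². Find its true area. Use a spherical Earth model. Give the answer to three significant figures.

The Mercator projection is conformal; its linear scale factor is the same in every direction and equals sec φ = 1/cos φ.
Areal scale = k² = sec²φ = 1/cos²(76.1°) = 1/0.2402² = 17.33.
True area = apparent / (areal scale) = 66100 / 17.33 ≈ 3810 km².

3810 km²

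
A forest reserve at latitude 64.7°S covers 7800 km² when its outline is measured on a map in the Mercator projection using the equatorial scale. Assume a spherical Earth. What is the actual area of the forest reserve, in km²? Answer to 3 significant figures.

1420 km²

The Mercator projection is conformal; its linear scale factor is the same in every direction and equals sec φ = 1/cos φ.
Areal scale = k² = sec²φ = 1/cos²(64.7°) = 1/0.4274² = 5.475.
True area = apparent / (areal scale) = 7800 / 5.475 ≈ 1420 km².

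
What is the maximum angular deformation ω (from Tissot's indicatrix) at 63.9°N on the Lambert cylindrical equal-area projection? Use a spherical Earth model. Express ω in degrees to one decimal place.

The Lambert cylindrical equal-area projection is the cylindrical equal-area projection with its standard parallel at the equator (φ₀ = 0). A cylindrical equal-area projection with standard parallel φ₀ has meridian scale h = cos φ / cos φ₀ and parallel scale k = cos φ₀ / cos φ (so areas are preserved, h·k = 1).
At 63.9°: h = 0.4399, k = 2.273; principal scales a = 2.273, b = 0.4399.
sin(ω/2) = (a − b)/(a + b) = 1.833/2.713 = 0.6757, so ω = 2 arcsin(0.6757) ≈ 85.0°.

85.0°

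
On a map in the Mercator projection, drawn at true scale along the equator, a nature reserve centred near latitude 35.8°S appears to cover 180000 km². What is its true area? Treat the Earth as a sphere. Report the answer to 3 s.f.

For Mercator, h = k = sec φ (a conformal cylindrical projection has a single point scale, 1/cos φ).
Areal scale = k² = sec²φ = 1/cos²(35.8°) = 1/0.8111² = 1.520.
True area = apparent / (areal scale) = 180000 / 1.520 ≈ 118000 km².

118000 km²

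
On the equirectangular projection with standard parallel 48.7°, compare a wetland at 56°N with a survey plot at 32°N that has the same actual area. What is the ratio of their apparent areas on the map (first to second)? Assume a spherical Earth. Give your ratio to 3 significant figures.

1.52

With standard parallel φ₀ = 48.7°, the equirectangular projection gives x = Rλ cos φ₀, y = Rφ, so h = 1 and k = cos 48.7° / cos φ.
Areal scale at 56°: h·k = 1.000 × 1.180 = 1.180.
Areal scale at 32°: h·k = 1.000 × 0.7783 = 0.7783.
Ratio = 1.180/0.7783 ≈ 1.52.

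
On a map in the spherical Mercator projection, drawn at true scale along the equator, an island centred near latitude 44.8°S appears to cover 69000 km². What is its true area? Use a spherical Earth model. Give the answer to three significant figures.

For Mercator, h = k = sec φ (a conformal cylindrical projection has a single point scale, 1/cos φ).
Areal scale = k² = sec²φ = 1/cos²(44.8°) = 1/0.7096² = 1.986.
True area = apparent / (areal scale) = 69000 / 1.986 ≈ 34700 km².

34700 km²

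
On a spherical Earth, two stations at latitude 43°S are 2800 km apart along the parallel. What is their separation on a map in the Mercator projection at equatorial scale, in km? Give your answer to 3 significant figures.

Mercator is conformal, so the point scale is isotropic: h = k = sec φ = 1/cos φ.
Along the parallel, k = sec 43° = 1/0.7314 = 1.367.
Map distance = 2800 × 1.367 ≈ 3830 km.

3830 km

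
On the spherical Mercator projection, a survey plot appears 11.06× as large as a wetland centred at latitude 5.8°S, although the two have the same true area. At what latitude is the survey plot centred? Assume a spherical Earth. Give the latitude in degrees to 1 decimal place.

72.6°

Mercator areal scale is sec²φ, so apparent-area ratio = sec²φ₁ / sec²φ₂ = cos²φ₂ / cos²φ₁.
cos²φ₂ / cos²φ₁ = 11.06  ⇒  cos φ₁ = cos 5.8° / √11.06 = 0.9949/3.326 = 0.2992.
φ₁ = arccos(0.2992) ≈ 72.6°.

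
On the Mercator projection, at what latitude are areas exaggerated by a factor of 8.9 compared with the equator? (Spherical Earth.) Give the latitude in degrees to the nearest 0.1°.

70.4°

Mercator areal scale is sec²φ.
sec²φ = 8.9  ⇒  cos²φ = 0.1124  ⇒  cos φ = 0.3352.
φ = arccos(0.3352) ≈ 70.4°.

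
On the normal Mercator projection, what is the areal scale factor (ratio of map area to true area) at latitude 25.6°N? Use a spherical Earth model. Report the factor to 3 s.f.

Mercator is conformal, so the point scale is isotropic: h = k = sec φ = 1/cos φ.
Areal scale = k² = sec²φ = 1/cos²(25.6°) = 1/0.9018² = 1.230.

1.23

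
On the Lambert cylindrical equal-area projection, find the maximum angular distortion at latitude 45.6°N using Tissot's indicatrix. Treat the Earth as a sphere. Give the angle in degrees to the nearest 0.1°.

The Lambert cylindrical equal-area projection is the cylindrical equal-area projection with its standard parallel at the equator (φ₀ = 0). A cylindrical equal-area projection with standard parallel φ₀ has meridian scale h = cos φ / cos φ₀ and parallel scale k = cos φ₀ / cos φ (so areas are preserved, h·k = 1).
At 45.6°: h = 0.6997, k = 1.429; principal scales a = 1.429, b = 0.6997.
sin(ω/2) = (a − b)/(a + b) = 0.7296/2.129 = 0.3427, so ω = 2 arcsin(0.3427) ≈ 40.1°.

40.1°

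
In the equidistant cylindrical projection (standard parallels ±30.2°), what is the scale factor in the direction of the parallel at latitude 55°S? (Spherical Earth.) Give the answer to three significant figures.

The equidistant cylindrical projection with φ₀ = 30.2° has h = 1 (meridians true) and k = cos φ₀ / cos φ along parallels.
k = cos 30.2° / cos 55° = 0.8643/0.5736 = 1.507.

1.51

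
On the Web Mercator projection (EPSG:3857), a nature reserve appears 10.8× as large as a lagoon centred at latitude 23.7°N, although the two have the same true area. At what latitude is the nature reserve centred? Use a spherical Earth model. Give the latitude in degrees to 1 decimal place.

73.8°

On Mercator, (apparent₁)/(apparent₂) = sec²φ₁ / sec²φ₂ when true areas are equal.
cos²φ₂ / cos²φ₁ = 10.8  ⇒  cos φ₁ = cos 23.7° / √10.8 = 0.9157/3.286 = 0.2786.
φ₁ = arccos(0.2786) ≈ 73.8°.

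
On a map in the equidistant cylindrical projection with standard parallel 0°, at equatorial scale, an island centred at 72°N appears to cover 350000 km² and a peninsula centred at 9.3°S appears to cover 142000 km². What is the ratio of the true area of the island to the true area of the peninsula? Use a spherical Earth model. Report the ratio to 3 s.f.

On the plate carrée, areal scale = h·k = 1 × sec φ, so true area = apparent × cos φ.
True area of island: 350000 × cos(72°) = 350000 × 0.3090 = 108200 km².
True area of peninsula: 142000 × cos(9.3°) = 142000 × 0.9869 = 140100 km².
Ratio = 108200 / 140100 ≈ 0.772.

0.772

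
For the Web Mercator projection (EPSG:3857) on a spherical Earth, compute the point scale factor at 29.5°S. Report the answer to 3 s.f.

1.15

The Mercator projection is conformal; its linear scale factor is the same in every direction and equals sec φ = 1/cos φ.
k = 1/cos 29.5° = 1/0.8704 = 1.149.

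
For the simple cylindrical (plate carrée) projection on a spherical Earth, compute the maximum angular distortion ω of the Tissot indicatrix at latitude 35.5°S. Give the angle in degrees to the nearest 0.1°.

11.8°

Plate carrée maps x = Rλ, y = Rφ. The meridian scale is h = 1 and the parallel scale is k = 1/cos φ = sec φ.
At 35.5°: h = 1.000, k = 1.228; principal scales a = 1.228, b = 1.000.
sin(ω/2) = (a − b)/(a + b) = 0.2283/2.228 = 0.1025, so ω = 2 arcsin(0.1025) ≈ 11.8°.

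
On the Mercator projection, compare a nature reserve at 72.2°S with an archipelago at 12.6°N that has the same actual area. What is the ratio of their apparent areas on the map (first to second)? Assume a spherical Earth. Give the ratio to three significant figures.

Mercator areal scale is sec²φ.
At 72.2°: sec²(72.2°) = 1/0.3057² = 10.70.
At 12.6°: sec²(12.6°) = 1/0.9759² = 1.050.
Ratio = 10.70/1.050 = cos²(12.6°)/cos²(72.2°) ≈ 10.2.

10.2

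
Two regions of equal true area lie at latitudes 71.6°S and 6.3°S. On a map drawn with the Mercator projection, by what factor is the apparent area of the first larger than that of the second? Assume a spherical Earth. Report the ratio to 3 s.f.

9.92

On Mercator, area is exaggerated by sec²φ = 1/cos²φ.
At 71.6°: sec²(71.6°) = 1/0.3156² = 10.04.
At 6.3°: sec²(6.3°) = 1/0.9940² = 1.012.
Ratio = 10.04/1.012 = cos²(6.3°)/cos²(71.6°) ≈ 9.92.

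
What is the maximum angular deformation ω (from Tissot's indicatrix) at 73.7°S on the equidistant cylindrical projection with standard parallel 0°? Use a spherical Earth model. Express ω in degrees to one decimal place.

68.3°

Plate carrée maps x = Rλ, y = Rφ. The meridian scale is h = 1 and the parallel scale is k = 1/cos φ = sec φ.
At 73.7°: h = 1.000, k = 3.563; principal scales a = 3.563, b = 1.000.
sin(ω/2) = (a − b)/(a + b) = 2.563/4.563 = 0.5617, so ω = 2 arcsin(0.5617) ≈ 68.3°.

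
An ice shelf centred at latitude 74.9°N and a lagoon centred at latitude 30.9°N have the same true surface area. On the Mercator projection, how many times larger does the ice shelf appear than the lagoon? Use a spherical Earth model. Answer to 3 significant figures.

Mercator is conformal with k = sec φ, so areal scale = k² = sec²φ.
At 74.9°: sec²(74.9°) = 1/0.2605² = 14.74.
At 30.9°: sec²(30.9°) = 1/0.8581² = 1.358.
Ratio = 14.74/1.358 = cos²(30.9°)/cos²(74.9°) ≈ 10.8.

10.8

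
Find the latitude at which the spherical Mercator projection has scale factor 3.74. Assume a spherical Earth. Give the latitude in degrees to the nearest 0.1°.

Mercator scale is k = sec φ = 1/cos φ.
1/cos φ = 3.74  ⇒  cos φ = 0.2674  ⇒  φ = arccos(0.2674) ≈ 74.5°.

74.5°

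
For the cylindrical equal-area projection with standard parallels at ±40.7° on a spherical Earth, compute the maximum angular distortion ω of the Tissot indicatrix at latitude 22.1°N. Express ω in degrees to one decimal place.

Cylindrical equal-area (φ₀ = 40.7°): h = cos φ / cos 40.7° along meridians, k = cos 40.7° / cos φ along parallels; h·k = 1.
At 22.1°: h = 1.222, k = 0.8183; principal scales a = 1.222, b = 0.8183.
sin(ω/2) = (a − b)/(a + b) = 0.4039/2.040 = 0.1979, so ω = 2 arcsin(0.1979) ≈ 22.8°.

22.8°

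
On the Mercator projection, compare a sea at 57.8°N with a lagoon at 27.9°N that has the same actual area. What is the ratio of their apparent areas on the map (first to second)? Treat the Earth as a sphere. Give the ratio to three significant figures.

2.75

Mercator areal scale is sec²φ.
At 57.8°: sec²(57.8°) = 1/0.5329² = 3.522.
At 27.9°: sec²(27.9°) = 1/0.8838² = 1.280.
Ratio = 3.522/1.280 = cos²(27.9°)/cos²(57.8°) ≈ 2.75.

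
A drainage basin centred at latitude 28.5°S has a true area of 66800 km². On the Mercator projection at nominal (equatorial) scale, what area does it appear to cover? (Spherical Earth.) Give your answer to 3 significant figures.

86500 km²

Mercator is conformal, so the point scale is isotropic: h = k = sec φ = 1/cos φ.
Areal scale = k² = sec²φ = 1/cos²(28.5°) = 1/0.8788² = 1.295.
Apparent area = 66800 × 1.295 ≈ 86500 km².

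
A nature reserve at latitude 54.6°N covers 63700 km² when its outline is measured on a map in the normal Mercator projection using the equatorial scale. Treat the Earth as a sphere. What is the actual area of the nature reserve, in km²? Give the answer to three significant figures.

The Mercator projection is conformal; its linear scale factor is the same in every direction and equals sec φ = 1/cos φ.
Areal scale = k² = sec²φ = 1/cos²(54.6°) = 1/0.5793² = 2.980.
True area = apparent / (areal scale) = 63700 / 2.980 ≈ 21400 km².

21400 km²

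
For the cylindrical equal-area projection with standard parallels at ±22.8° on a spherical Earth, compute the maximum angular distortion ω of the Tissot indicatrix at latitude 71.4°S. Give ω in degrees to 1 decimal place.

103.7°

For cylindrical equal-area with standard parallel φ₀, h = cos φ / cos φ₀ and k = cos φ₀ / cos φ, so h·k = 1.
At 71.4°: h = 0.3460, k = 2.890; principal scales a = 2.890, b = 0.3460.
sin(ω/2) = (a − b)/(a + b) = 2.544/3.236 = 0.7862, so ω = 2 arcsin(0.7862) ≈ 103.7°.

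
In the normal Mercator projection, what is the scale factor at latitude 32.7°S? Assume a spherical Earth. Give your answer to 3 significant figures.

1.19

Mercator is conformal, so the point scale is isotropic: h = k = sec φ = 1/cos φ.
k = 1/cos 32.7° = 1/0.8415 = 1.188.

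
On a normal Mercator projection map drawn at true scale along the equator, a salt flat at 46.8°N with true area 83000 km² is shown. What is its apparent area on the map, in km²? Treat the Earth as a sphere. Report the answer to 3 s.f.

177000 km²

For Mercator, h = k = sec φ (a conformal cylindrical projection has a single point scale, 1/cos φ).
Areal scale = k² = sec²φ = 1/cos²(46.8°) = 1/0.6845² = 2.134.
Apparent area = 83000 × 2.134 ≈ 177000 km².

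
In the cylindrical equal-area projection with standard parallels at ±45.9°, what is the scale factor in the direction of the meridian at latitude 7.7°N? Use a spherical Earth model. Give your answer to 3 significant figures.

A cylindrical equal-area projection with standard parallel φ₀ has meridian scale h = cos φ / cos φ₀ and parallel scale k = cos φ₀ / cos φ (so areas are preserved, h·k = 1).
h = cos 7.7° / cos 45.9° = 0.9910/0.6959 = 1.424.

1.42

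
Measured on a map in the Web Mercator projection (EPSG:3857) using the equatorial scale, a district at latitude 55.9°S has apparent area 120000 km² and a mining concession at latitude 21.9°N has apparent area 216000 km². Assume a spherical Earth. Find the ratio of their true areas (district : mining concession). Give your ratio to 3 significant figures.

0.203

Since Mercator area scale is 1/cos²φ, the true area equals the apparent area multiplied by cos²φ.
True area of district: 120000 × cos²(55.9°) = 120000 × 0.3143 = 37720 km².
True area of mining concession: 216000 × cos²(21.9°) = 216000 × 0.8609 = 186000 km².
Ratio = 37720 / 186000 ≈ 0.203.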